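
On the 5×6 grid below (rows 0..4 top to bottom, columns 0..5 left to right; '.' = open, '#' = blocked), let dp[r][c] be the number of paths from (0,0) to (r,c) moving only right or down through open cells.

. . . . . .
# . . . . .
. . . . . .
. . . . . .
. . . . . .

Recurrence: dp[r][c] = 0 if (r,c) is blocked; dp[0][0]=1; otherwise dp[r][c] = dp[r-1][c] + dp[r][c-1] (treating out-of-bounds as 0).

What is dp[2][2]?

3

r\c   0   1   2   3   4   5
  0   1   1   1   1   1   1
  1   0   1   2   3   4   5
  2   0   1   3   6  10  15
  3   0   1   4  10  20  35
  4   0   1   5  15  35  70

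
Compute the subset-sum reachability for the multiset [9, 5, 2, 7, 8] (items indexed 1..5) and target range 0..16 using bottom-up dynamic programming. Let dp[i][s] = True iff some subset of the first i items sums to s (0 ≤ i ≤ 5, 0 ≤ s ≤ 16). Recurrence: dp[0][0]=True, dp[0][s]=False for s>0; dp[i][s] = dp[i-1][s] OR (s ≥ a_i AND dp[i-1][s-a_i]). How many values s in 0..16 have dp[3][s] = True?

8

i\s   0   1   2   3   4   5   6   7   8   9  10  11  12  13  14  15  16
  0   T   F   F   F   F   F   F   F   F   F   F   F   F   F   F   F   F
  1   T   F   F   F   F   F   F   F   F   T   F   F   F   F   F   F   F
  2   T   F   F   F   F   T   F   F   F   T   F   F   F   F   T   F   F
  3   T   F   T   F   F   T   F   T   F   T   F   T   F   F   T   F   T
  4   T   F   T   F   F   T   F   T   F   T   F   T   T   F   T   F   T
  5   T   F   T   F   F   T   F   T   T   T   T   T   T   T   T   T   T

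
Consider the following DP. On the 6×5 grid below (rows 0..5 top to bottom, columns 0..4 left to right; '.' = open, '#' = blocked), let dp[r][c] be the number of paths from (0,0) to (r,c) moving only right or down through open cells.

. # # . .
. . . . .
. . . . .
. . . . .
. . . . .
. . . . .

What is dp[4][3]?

r\c   0   1   2   3   4
  0   1   0   0   0   0
  1   1   1   1   1   1
  2   1   2   3   4   5
  3   1   3   6  10  15
  4   1   4  10  20  35
  5   1   5  15  35  70

20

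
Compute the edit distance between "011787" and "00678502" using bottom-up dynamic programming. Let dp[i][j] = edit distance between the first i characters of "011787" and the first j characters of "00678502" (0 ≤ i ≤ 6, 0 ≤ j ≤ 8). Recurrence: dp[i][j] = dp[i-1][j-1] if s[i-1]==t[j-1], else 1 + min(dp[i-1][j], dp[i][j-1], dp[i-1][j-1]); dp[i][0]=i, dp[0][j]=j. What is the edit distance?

   ''  0  0  6  7  8  5  0  2
''  0  1  2  3  4  5  6  7  8
 0  1  0  1  2  3  4  5  6  7
 1  2  1  1  2  3  4  5  6  7
 1  3  2  2  2  3  4  5  6  7
 7  4  3  3  3  2  3  4  5  6
 8  5  4  4  4  3  2  3  4  5
 7  6  5  5  5  4  3  3  4  5

5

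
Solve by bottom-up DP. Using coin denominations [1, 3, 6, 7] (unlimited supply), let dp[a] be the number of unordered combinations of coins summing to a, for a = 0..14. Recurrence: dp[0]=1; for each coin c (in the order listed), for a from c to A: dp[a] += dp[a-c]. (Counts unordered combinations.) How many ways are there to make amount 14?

after  coin     0     1     2     3     4     5     6     7     8     9    10    11    12    13    14
          1     1     1     1     1     1     1     1     1     1     1     1     1     1     1     1
          3     1     1     1     2     2     2     3     3     3     4     4     4     5     5     5
          6     1     1     1     2     2     2     4     4     4     6     6     6     9     9     9
          7     1     1     1     2     2     2     4     5     5     7     8     8    11    13    14

14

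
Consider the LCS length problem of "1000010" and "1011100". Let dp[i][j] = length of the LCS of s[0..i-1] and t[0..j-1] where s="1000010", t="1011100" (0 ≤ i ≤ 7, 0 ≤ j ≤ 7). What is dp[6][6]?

3

   ''  1  0  1  1  1  0  0
''  0  0  0  0  0  0  0  0
 1  0  1  1  1  1  1  1  1
 0  0  1  2  2  2  2  2  2
 0  0  1  2  2  2  2  3  3
 0  0  1  2  2  2  2  3  4
 0  0  1  2  2  2  2  3  4
 1  0  1  2  3  3  3  3  4
 0  0  1  2  3  3  3  4  4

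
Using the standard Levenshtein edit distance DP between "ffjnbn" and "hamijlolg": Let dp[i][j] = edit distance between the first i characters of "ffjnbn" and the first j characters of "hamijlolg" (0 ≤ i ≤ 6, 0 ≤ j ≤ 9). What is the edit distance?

8

   ''  h  a  m  i  j  l  o  l  g
''  0  1  2  3  4  5  6  7  8  9
 f  1  1  2  3  4  5  6  7  8  9
 f  2  2  2  3  4  5  6  7  8  9
 j  3  3  3  3  4  4  5  6  7  8
 n  4  4  4  4  4  5  5  6  7  8
 b  5  5  5  5  5  5  6  6  7  8
 n  6  6  6  6  6  6  6  7  7  8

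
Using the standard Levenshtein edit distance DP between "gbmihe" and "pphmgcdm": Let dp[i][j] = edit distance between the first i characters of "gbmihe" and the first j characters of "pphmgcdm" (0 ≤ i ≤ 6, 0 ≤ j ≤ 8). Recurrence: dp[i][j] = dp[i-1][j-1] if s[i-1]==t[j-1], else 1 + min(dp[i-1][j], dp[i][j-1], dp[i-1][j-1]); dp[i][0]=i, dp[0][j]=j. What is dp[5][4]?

   ''  p  p  h  m  g  c  d  m
''  0  1  2  3  4  5  6  7  8
 g  1  1  2  3  4  4  5  6  7
 b  2  2  2  3  4  5  5  6  7
 m  3  3  3  3  3  4  5  6  6
 i  4  4  4  4  4  4  5  6  7
 h  5  5  5  4  5  5  5  6  7
 e  6  6  6  5  5  6  6  6  7

5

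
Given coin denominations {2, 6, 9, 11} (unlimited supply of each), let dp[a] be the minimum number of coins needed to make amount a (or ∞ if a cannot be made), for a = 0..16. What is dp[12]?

2

 a  0  1  2  3  4  5  6  7  8  9 10 11 12 13 14 15 16
dp  0  -  1  -  2  -  1  -  2  1  3  1  2  2  3  2  4
(- denotes ∞ / unreachable)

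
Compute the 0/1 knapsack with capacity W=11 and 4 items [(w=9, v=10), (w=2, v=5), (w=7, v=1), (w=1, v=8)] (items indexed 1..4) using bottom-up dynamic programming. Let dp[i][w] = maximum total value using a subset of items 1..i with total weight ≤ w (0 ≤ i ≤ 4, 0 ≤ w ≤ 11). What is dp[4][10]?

i\w   0   1   2   3   4   5   6   7   8   9  10  11
  0   0   0   0   0   0   0   0   0   0   0   0   0
  1   0   0   0   0   0   0   0   0   0  10  10  10
  2   0   0   5   5   5   5   5   5   5  10  10  15
  3   0   0   5   5   5   5   5   5   5  10  10  15
  4   0   8   8  13  13  13  13  13  13  13  18  18

18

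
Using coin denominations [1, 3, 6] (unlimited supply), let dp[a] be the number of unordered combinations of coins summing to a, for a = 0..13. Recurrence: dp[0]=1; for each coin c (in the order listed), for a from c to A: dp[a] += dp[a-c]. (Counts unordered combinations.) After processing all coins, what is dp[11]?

after  coin     0     1     2     3     4     5     6     7     8     9    10    11    12    13
          1     1     1     1     1     1     1     1     1     1     1     1     1     1     1
          3     1     1     1     2     2     2     3     3     3     4     4     4     5     5
          6     1     1     1     2     2     2     4     4     4     6     6     6     9     9

6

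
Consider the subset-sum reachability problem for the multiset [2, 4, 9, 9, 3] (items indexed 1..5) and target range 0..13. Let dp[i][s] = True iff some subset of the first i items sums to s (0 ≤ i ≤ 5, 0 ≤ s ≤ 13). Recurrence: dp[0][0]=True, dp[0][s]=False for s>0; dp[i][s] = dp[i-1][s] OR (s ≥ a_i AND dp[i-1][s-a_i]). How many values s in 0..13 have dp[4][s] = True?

7

i\s   0   1   2   3   4   5   6   7   8   9  10  11  12  13
  0   T   F   F   F   F   F   F   F   F   F   F   F   F   F
  1   T   F   T   F   F   F   F   F   F   F   F   F   F   F
  2   T   F   T   F   T   F   T   F   F   F   F   F   F   F
  3   T   F   T   F   T   F   T   F   F   T   F   T   F   T
  4   T   F   T   F   T   F   T   F   F   T   F   T   F   T
  5   T   F   T   T   T   T   T   T   F   T   F   T   T   T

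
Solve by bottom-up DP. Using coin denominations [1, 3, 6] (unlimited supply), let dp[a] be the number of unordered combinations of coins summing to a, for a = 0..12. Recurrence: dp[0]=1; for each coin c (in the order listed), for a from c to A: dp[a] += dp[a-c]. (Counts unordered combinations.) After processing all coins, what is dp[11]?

after  coin     0     1     2     3     4     5     6     7     8     9    10    11    12
          1     1     1     1     1     1     1     1     1     1     1     1     1     1
          3     1     1     1     2     2     2     3     3     3     4     4     4     5
          6     1     1     1     2     2     2     4     4     4     6     6     6     9

6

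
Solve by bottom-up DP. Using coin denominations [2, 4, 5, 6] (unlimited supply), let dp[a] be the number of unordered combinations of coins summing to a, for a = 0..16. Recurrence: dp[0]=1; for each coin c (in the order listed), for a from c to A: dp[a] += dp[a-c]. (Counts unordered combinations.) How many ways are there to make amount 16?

13

after  coin     0     1     2     3     4     5     6     7     8     9    10    11    12    13    14    15    16
          2     1     0     1     0     1     0     1     0     1     0     1     0     1     0     1     0     1
          4     1     0     1     0     2     0     2     0     3     0     3     0     4     0     4     0     5
          5     1     0     1     0     2     1     2     1     3     2     4     2     5     3     6     4     7
          6     1     0     1     0     2     1     3     1     4     2     6     3     8     4    10     6    13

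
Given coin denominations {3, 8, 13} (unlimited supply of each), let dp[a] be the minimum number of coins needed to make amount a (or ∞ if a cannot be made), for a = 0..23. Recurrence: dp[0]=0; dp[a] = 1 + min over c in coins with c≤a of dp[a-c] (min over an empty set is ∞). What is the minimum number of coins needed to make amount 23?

 a  0  1  2  3  4  5  6  7  8  9 10 11 12 13 14 15 16 17 18 19 20 21 22 23
dp  0  -  -  1  -  -  2  -  1  3  -  2  4  1  3  5  2  4  6  3  5  2  4  6
(- denotes ∞ / unreachable)

6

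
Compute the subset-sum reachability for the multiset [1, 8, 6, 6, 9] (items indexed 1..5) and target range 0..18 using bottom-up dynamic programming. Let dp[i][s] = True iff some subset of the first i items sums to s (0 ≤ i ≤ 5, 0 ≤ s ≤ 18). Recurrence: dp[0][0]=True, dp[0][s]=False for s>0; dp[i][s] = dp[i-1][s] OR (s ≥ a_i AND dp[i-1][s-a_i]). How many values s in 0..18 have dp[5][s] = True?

14

i\s   0   1   2   3   4   5   6   7   8   9  10  11  12  13  14  15  16  17  18
  0   T   F   F   F   F   F   F   F   F   F   F   F   F   F   F   F   F   F   F
  1   T   T   F   F   F   F   F   F   F   F   F   F   F   F   F   F   F   F   F
  2   T   T   F   F   F   F   F   F   T   T   F   F   F   F   F   F   F   F   F
  3   T   T   F   F   F   F   T   T   T   T   F   F   F   F   T   T   F   F   F
  4   T   T   F   F   F   F   T   T   T   T   F   F   T   T   T   T   F   F   F
  5   T   T   F   F   F   F   T   T   T   T   T   F   T   T   T   T   T   T   T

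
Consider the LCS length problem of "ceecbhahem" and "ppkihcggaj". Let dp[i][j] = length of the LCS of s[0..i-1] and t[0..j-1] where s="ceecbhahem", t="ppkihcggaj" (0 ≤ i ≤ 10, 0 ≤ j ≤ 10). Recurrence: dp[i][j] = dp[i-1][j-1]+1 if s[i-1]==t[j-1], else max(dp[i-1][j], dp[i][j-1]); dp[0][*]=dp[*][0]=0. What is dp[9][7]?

   ''  p  p  k  i  h  c  g  g  a  j
''  0  0  0  0  0  0  0  0  0  0  0
 c  0  0  0  0  0  0  1  1  1  1  1
 e  0  0  0  0  0  0  1  1  1  1  1
 e  0  0  0  0  0  0  1  1  1  1  1
 c  0  0  0  0  0  0  1  1  1  1  1
 b  0  0  0  0  0  0  1  1  1  1  1
 h  0  0  0  0  0  1  1  1  1  1  1
 a  0  0  0  0  0  1  1  1  1  2  2
 h  0  0  0  0  0  1  1  1  1  2  2
 e  0  0  0  0  0  1  1  1  1  2  2
 m  0  0  0  0  0  1  1  1  1  2  2

1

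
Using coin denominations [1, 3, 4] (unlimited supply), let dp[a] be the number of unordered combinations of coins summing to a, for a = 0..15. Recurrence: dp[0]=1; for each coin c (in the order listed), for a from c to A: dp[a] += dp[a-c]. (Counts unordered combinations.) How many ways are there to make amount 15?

15

after  coin     0     1     2     3     4     5     6     7     8     9    10    11    12    13    14    15
          1     1     1     1     1     1     1     1     1     1     1     1     1     1     1     1     1
          3     1     1     1     2     2     2     3     3     3     4     4     4     5     5     5     6
          4     1     1     1     2     3     3     4     5     6     7     8     9    11    12    13    15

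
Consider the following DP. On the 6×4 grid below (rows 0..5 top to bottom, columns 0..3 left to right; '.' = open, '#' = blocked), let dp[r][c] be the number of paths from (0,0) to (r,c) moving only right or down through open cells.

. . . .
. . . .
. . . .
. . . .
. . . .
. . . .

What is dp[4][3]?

r\c   0   1   2   3
  0   1   1   1   1
  1   1   2   3   4
  2   1   3   6  10
  3   1   4  10  20
  4   1   5  15  35
  5   1   6  21  56

35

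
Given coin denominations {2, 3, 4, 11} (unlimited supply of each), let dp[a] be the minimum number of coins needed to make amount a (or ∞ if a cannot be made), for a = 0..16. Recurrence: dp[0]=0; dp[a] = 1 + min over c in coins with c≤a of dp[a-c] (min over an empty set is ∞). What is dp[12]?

 a  0  1  2  3  4  5  6  7  8  9 10 11 12 13 14 15 16
dp  0  -  1  1  1  2  2  2  2  3  3  1  3  2  2  2  3
(- denotes ∞ / unreachable)

3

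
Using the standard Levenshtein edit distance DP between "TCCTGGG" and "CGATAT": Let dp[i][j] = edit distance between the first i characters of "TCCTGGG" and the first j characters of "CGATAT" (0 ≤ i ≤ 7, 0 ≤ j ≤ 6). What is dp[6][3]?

   ''  C  G  A  T  A  T
''  0  1  2  3  4  5  6
 T  1  1  2  3  3  4  5
 C  2  1  2  3  4  4  5
 C  3  2  2  3  4  5  5
 T  4  3  3  3  3  4  5
 G  5  4  3  4  4  4  5
 G  6  5  4  4  5  5  5
 G  7  6  5  5  5  6  6

4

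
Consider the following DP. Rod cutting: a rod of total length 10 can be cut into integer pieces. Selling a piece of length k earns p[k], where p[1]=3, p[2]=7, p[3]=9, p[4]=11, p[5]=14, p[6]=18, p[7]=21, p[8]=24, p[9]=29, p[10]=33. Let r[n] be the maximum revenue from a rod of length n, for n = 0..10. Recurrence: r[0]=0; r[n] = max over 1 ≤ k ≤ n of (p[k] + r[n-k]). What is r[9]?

   n    0    1    2    3    4    5    6    7    8    9   10
r[n]    0    3    7   10   14   17   21   24   28   31   35

31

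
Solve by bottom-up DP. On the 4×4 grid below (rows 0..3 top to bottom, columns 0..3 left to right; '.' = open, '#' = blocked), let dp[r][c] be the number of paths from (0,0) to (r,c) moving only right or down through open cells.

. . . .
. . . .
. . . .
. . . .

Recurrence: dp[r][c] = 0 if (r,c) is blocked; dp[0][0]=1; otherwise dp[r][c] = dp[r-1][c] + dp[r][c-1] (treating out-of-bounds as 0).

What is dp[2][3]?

r\c   0   1   2   3
  0   1   1   1   1
  1   1   2   3   4
  2   1   3   6  10
  3   1   4  10  20

10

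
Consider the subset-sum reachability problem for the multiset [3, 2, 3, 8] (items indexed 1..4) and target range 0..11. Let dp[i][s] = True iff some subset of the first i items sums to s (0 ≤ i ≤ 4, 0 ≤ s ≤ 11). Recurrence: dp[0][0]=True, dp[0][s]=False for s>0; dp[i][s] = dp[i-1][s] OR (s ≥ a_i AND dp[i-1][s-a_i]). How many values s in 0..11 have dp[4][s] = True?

i\s   0   1   2   3   4   5   6   7   8   9  10  11
  0   T   F   F   F   F   F   F   F   F   F   F   F
  1   T   F   F   T   F   F   F   F   F   F   F   F
  2   T   F   T   T   F   T   F   F   F   F   F   F
  3   T   F   T   T   F   T   T   F   T   F   F   F
  4   T   F   T   T   F   T   T   F   T   F   T   T

8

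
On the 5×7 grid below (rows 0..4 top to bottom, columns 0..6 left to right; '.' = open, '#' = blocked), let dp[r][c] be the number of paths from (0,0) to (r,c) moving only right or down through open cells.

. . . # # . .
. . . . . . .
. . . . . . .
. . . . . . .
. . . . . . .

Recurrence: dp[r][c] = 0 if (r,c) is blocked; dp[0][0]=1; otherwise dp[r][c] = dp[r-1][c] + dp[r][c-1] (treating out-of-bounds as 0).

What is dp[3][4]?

r\c   0   1   2   3   4   5   6
  0   1   1   1   0   0   0   0
  1   1   2   3   3   3   3   3
  2   1   3   6   9  12  15  18
  3   1   4  10  19  31  46  64
  4   1   5  15  34  65 111 175

31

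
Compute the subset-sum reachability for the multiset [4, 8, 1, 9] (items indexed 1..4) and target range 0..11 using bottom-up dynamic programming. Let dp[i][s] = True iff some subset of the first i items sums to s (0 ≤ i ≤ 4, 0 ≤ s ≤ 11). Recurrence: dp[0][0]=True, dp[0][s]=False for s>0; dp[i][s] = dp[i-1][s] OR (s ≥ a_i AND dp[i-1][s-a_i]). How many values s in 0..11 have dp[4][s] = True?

7

i\s   0   1   2   3   4   5   6   7   8   9  10  11
  0   T   F   F   F   F   F   F   F   F   F   F   F
  1   T   F   F   F   T   F   F   F   F   F   F   F
  2   T   F   F   F   T   F   F   F   T   F   F   F
  3   T   T   F   F   T   T   F   F   T   T   F   F
  4   T   T   F   F   T   T   F   F   T   T   T   F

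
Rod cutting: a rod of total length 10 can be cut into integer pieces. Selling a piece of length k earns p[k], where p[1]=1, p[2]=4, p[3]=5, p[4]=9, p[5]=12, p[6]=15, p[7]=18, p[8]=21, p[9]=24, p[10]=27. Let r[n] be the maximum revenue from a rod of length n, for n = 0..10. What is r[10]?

   n    0    1    2    3    4    5    6    7    8    9   10
r[n]    0    1    4    5    9   12   15   18   21   24   27

27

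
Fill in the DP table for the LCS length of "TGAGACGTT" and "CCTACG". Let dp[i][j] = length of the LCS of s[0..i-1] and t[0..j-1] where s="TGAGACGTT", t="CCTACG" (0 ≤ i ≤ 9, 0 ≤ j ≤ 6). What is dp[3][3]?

   ''  C  C  T  A  C  G
''  0  0  0  0  0  0  0
 T  0  0  0  1  1  1  1
 G  0  0  0  1  1  1  2
 A  0  0  0  1  2  2  2
 G  0  0  0  1  2  2  3
 A  0  0  0  1  2  2  3
 C  0  1  1  1  2  3  3
 G  0  1  1  1  2  3  4
 T  0  1  1  2  2  3  4
 T  0  1  1  2  2  3  4

1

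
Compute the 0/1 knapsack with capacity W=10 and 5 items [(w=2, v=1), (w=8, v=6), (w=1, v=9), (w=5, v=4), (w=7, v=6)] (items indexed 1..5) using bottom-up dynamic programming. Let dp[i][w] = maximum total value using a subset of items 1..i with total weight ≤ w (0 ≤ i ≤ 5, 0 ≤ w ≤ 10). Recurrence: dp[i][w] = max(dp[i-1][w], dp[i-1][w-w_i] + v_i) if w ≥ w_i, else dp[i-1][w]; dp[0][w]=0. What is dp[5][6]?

i\w   0   1   2   3   4   5   6   7   8   9  10
  0   0   0   0   0   0   0   0   0   0   0   0
  1   0   0   1   1   1   1   1   1   1   1   1
  2   0   0   1   1   1   1   1   1   6   6   7
  3   0   9   9  10  10  10  10  10  10  15  15
  4   0   9   9  10  10  10  13  13  14  15  15
  5   0   9   9  10  10  10  13  13  15  15  16

13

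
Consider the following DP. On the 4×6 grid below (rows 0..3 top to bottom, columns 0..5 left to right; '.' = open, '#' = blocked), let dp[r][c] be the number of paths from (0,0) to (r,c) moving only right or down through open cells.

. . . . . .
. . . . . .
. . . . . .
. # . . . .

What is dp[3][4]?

31

r\c   0   1   2   3   4   5
  0   1   1   1   1   1   1
  1   1   2   3   4   5   6
  2   1   3   6  10  15  21
  3   1   0   6  16  31  52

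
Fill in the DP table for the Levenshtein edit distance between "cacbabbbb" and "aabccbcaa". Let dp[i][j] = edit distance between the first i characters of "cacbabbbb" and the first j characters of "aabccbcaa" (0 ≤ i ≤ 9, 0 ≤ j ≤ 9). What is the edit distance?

7

   ''  a  a  b  c  c  b  c  a  a
''  0  1  2  3  4  5  6  7  8  9
 c  1  1  2  3  3  4  5  6  7  8
 a  2  1  1  2  3  4  5  6  6  7
 c  3  2  2  2  2  3  4  5  6  7
 b  4  3  3  2  3  3  3  4  5  6
 a  5  4  3  3  3  4  4  4  4  5
 b  6  5  4  3  4  4  4  5  5  5
 b  7  6  5  4  4  5  4  5  6  6
 b  8  7  6  5  5  5  5  5  6  7
 b  9  8  7  6  6  6  5  6  6  7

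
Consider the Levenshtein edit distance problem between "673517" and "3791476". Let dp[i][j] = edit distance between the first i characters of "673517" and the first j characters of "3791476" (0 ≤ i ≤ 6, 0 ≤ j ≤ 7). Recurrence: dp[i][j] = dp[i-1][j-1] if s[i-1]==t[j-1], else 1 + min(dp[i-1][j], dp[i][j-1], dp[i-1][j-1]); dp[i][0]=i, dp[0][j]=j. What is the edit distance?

5

   ''  3  7  9  1  4  7  6
''  0  1  2  3  4  5  6  7
 6  1  1  2  3  4  5  6  6
 7  2  2  1  2  3  4  5  6
 3  3  2  2  2  3  4  5  6
 5  4  3  3  3  3  4  5  6
 1  5  4  4  4  3  4  5  6
 7  6  5  4  5  4  4  4  5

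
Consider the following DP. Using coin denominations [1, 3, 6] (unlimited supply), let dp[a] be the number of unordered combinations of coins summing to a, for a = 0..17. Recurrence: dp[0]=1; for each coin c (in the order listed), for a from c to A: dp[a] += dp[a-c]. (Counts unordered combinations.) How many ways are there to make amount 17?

after  coin     0     1     2     3     4     5     6     7     8     9    10    11    12    13    14    15    16    17
          1     1     1     1     1     1     1     1     1     1     1     1     1     1     1     1     1     1     1
          3     1     1     1     2     2     2     3     3     3     4     4     4     5     5     5     6     6     6
          6     1     1     1     2     2     2     4     4     4     6     6     6     9     9     9    12    12    12

12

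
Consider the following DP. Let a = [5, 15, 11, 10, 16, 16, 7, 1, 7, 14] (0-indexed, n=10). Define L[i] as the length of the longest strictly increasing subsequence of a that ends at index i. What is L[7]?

1

   i    0    1    2    3    4    5    6    7    8    9
a[i]    5   15   11   10   16   16    7    1    7   14
L[i]    1    2    2    2    3    3    2    1    2    3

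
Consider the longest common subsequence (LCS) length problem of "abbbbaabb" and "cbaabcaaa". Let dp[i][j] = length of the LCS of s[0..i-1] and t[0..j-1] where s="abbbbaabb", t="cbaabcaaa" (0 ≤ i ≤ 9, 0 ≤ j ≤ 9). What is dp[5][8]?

   ''  c  b  a  a  b  c  a  a  a
''  0  0  0  0  0  0  0  0  0  0
 a  0  0  0  1  1  1  1  1  1  1
 b  0  0  1  1  1  2  2  2  2  2
 b  0  0  1  1  1  2  2  2  2  2
 b  0  0  1  1  1  2  2  2  2  2
 b  0  0  1  1  1  2  2  2  2  2
 a  0  0  1  2  2  2  2  3  3  3
 a  0  0  1  2  3  3  3  3  4  4
 b  0  0  1  2  3  4  4  4  4  4
 b  0  0  1  2  3  4  4  4  4  4

2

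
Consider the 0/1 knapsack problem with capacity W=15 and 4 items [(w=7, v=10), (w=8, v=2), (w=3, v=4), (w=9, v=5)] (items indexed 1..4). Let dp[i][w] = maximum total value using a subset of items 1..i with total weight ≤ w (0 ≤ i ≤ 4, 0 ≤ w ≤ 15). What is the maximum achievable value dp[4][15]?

14

i\w   0   1   2   3   4   5   6   7   8   9  10  11  12  13  14  15
  0   0   0   0   0   0   0   0   0   0   0   0   0   0   0   0   0
  1   0   0   0   0   0   0   0  10  10  10  10  10  10  10  10  10
  2   0   0   0   0   0   0   0  10  10  10  10  10  10  10  10  12
  3   0   0   0   4   4   4   4  10  10  10  14  14  14  14  14  14
  4   0   0   0   4   4   4   4  10  10  10  14  14  14  14  14  14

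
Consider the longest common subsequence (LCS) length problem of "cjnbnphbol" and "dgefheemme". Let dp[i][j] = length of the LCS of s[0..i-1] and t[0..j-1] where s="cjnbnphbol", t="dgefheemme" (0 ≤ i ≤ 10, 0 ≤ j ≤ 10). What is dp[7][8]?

1

   ''  d  g  e  f  h  e  e  m  m  e
''  0  0  0  0  0  0  0  0  0  0  0
 c  0  0  0  0  0  0  0  0  0  0  0
 j  0  0  0  0  0  0  0  0  0  0  0
 n  0  0  0  0  0  0  0  0  0  0  0
 b  0  0  0  0  0  0  0  0  0  0  0
 n  0  0  0  0  0  0  0  0  0  0  0
 p  0  0  0  0  0  0  0  0  0  0  0
 h  0  0  0  0  0  1  1  1  1  1  1
 b  0  0  0  0  0  1  1  1  1  1  1
 o  0  0  0  0  0  1  1  1  1  1  1
 l  0  0  0  0  0  1  1  1  1  1  1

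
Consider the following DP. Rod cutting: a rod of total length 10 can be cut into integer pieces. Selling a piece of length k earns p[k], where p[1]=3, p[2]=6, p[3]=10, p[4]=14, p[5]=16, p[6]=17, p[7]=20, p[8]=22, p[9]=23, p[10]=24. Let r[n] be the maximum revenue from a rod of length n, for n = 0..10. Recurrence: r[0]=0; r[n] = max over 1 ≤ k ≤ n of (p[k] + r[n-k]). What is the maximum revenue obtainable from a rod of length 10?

   n    0    1    2    3    4    5    6    7    8    9   10
r[n]    0    3    6   10   14   17   20   24   28   31   34

34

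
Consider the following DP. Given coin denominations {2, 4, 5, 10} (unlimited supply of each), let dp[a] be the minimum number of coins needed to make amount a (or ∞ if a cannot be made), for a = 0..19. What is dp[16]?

3

 a  0  1  2  3  4  5  6  7  8  9 10 11 12 13 14 15 16 17 18 19
dp  0  -  1  -  1  1  2  2  2  2  1  3  2  3  2  2  3  3  3  3
(- denotes ∞ / unreachable)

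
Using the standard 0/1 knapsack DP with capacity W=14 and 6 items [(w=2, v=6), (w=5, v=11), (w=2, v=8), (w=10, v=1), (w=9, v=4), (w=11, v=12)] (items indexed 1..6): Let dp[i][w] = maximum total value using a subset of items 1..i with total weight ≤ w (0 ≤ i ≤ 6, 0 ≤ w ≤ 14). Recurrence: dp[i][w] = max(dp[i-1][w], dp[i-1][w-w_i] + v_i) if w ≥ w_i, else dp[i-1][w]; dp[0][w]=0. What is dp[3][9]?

i\w   0   1   2   3   4   5   6   7   8   9  10  11  12  13  14
  0   0   0   0   0   0   0   0   0   0   0   0   0   0   0   0
  1   0   0   6   6   6   6   6   6   6   6   6   6   6   6   6
  2   0   0   6   6   6  11  11  17  17  17  17  17  17  17  17
  3   0   0   8   8  14  14  14  19  19  25  25  25  25  25  25
  4   0   0   8   8  14  14  14  19  19  25  25  25  25  25  25
  5   0   0   8   8  14  14  14  19  19  25  25  25  25  25  25
  6   0   0   8   8  14  14  14  19  19  25  25  25  25  25  25

25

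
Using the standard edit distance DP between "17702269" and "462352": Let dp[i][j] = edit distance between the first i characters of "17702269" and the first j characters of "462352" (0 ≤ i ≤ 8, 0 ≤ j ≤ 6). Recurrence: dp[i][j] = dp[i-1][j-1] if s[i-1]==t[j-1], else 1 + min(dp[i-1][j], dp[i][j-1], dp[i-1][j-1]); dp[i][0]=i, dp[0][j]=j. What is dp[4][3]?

   ''  4  6  2  3  5  2
''  0  1  2  3  4  5  6
 1  1  1  2  3  4  5  6
 7  2  2  2  3  4  5  6
 7  3  3  3  3  4  5  6
 0  4  4  4  4  4  5  6
 2  5  5  5  4  5  5  5
 2  6  6  6  5  5  6  5
 6  7  7  6  6  6  6  6
 9  8  8  7  7  7  7  7

4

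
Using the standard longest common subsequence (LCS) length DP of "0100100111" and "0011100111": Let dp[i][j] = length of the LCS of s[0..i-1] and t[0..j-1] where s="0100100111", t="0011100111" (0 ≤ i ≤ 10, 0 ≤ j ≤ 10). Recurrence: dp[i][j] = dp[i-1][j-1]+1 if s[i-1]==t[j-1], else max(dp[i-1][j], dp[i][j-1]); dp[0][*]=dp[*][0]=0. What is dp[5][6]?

3

   ''  0  0  1  1  1  0  0  1  1  1
''  0  0  0  0  0  0  0  0  0  0  0
 0  0  1  1  1  1  1  1  1  1  1  1
 1  0  1  1  2  2  2  2  2  2  2  2
 0  0  1  2  2  2  2  3  3  3  3  3
 0  0  1  2  2  2  2  3  4  4  4  4
 1  0  1  2  3  3  3  3  4  5  5  5
 0  0  1  2  3  3  3  4  4  5  5  5
 0  0  1  2  3  3  3  4  5  5  5  5
 1  0  1  2  3  4  4  4  5  6  6  6
 1  0  1  2  3  4  5  5  5  6  7  7
 1  0  1  2  3  4  5  5  5  6  7  8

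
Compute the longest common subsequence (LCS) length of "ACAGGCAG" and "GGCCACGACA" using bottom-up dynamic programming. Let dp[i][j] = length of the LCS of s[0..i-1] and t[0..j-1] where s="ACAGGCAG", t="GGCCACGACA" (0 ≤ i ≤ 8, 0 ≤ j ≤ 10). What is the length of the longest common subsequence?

5

   ''  G  G  C  C  A  C  G  A  C  A
''  0  0  0  0  0  0  0  0  0  0  0
 A  0  0  0  0  0  1  1  1  1  1  1
 C  0  0  0  1  1  1  2  2  2  2  2
 A  0  0  0  1  1  2  2  2  3  3  3
 G  0  1  1  1  1  2  2  3  3  3  3
 G  0  1  2  2  2  2  2  3  3  3  3
 C  0  1  2  3  3  3  3  3  3  4  4
 A  0  1  2  3  3  4  4  4  4  4  5
 G  0  1  2  3  3  4  4  5  5  5  5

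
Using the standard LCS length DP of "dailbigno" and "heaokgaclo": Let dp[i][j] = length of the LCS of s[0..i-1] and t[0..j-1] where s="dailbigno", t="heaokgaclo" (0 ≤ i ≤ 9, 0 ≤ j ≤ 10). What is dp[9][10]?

   ''  h  e  a  o  k  g  a  c  l  o
''  0  0  0  0  0  0  0  0  0  0  0
 d  0  0  0  0  0  0  0  0  0  0  0
 a  0  0  0  1  1  1  1  1  1  1  1
 i  0  0  0  1  1  1  1  1  1  1  1
 l  0  0  0  1  1  1  1  1  1  2  2
 b  0  0  0  1  1  1  1  1  1  2  2
 i  0  0  0  1  1  1  1  1  1  2  2
 g  0  0  0  1  1  1  2  2  2  2  2
 n  0  0  0  1  1  1  2  2  2  2  2
 o  0  0  0  1  2  2  2  2  2  2  3

3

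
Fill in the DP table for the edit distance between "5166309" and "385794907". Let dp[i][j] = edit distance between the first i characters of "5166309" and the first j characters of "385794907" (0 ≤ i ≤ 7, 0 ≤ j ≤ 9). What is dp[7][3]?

   ''  3  8  5  7  9  4  9  0  7
''  0  1  2  3  4  5  6  7  8  9
 5  1  1  2  2  3  4  5  6  7  8
 1  2  2  2  3  3  4  5  6  7  8
 6  3  3  3  3  4  4  5  6  7  8
 6  4  4  4  4  4  5  5  6  7  8
 3  5  4  5  5  5  5  6  6  7  8
 0  6  5  5  6  6  6  6  7  6  7
 9  7  6  6  6  7  6  7  6  7  7

6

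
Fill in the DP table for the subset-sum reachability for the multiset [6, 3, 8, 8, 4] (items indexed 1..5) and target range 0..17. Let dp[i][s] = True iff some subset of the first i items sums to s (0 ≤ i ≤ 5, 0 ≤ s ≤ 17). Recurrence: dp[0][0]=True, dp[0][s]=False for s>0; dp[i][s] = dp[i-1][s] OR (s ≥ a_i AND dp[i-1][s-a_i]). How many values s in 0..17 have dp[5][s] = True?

i\s   0   1   2   3   4   5   6   7   8   9  10  11  12  13  14  15  16  17
  0   T   F   F   F   F   F   F   F   F   F   F   F   F   F   F   F   F   F
  1   T   F   F   F   F   F   T   F   F   F   F   F   F   F   F   F   F   F
  2   T   F   F   T   F   F   T   F   F   T   F   F   F   F   F   F   F   F
  3   T   F   F   T   F   F   T   F   T   T   F   T   F   F   T   F   F   T
  4   T   F   F   T   F   F   T   F   T   T   F   T   F   F   T   F   T   T
  5   T   F   F   T   T   F   T   T   T   T   T   T   T   T   T   T   T   T

15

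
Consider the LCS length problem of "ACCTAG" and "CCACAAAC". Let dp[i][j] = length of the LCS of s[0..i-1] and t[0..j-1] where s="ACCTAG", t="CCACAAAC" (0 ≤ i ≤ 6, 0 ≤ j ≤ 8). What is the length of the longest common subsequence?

   ''  C  C  A  C  A  A  A  C
''  0  0  0  0  0  0  0  0  0
 A  0  0  0  1  1  1  1  1  1
 C  0  1  1  1  2  2  2  2  2
 C  0  1  2  2  2  2  2  2  3
 T  0  1  2  2  2  2  2  2  3
 A  0  1  2  3  3  3  3  3  3
 G  0  1  2  3  3  3  3  3  3

3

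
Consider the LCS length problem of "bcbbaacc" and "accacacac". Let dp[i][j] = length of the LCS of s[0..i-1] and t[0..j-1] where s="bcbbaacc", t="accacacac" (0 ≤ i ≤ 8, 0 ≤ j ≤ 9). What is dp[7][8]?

   ''  a  c  c  a  c  a  c  a  c
''  0  0  0  0  0  0  0  0  0  0
 b  0  0  0  0  0  0  0  0  0  0
 c  0  0  1  1  1  1  1  1  1  1
 b  0  0  1  1  1  1  1  1  1  1
 b  0  0  1  1  1  1  1  1  1  1
 a  0  1  1  1  2  2  2  2  2  2
 a  0  1  1  1  2  2  3  3  3  3
 c  0  1  2  2  2  3  3  4  4  4
 c  0  1  2  3  3  3  3  4  4  5

4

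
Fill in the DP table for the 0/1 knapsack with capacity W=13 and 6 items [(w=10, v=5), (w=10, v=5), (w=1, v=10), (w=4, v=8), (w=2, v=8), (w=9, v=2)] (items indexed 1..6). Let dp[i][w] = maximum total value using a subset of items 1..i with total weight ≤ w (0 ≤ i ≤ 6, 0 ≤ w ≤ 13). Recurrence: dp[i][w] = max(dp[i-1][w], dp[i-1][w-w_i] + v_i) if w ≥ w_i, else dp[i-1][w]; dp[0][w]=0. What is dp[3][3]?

i\w   0   1   2   3   4   5   6   7   8   9  10  11  12  13
  0   0   0   0   0   0   0   0   0   0   0   0   0   0   0
  1   0   0   0   0   0   0   0   0   0   0   5   5   5   5
  2   0   0   0   0   0   0   0   0   0   0   5   5   5   5
  3   0  10  10  10  10  10  10  10  10  10  10  15  15  15
  4   0  10  10  10  10  18  18  18  18  18  18  18  18  18
  5   0  10  10  18  18  18  18  26  26  26  26  26  26  26
  6   0  10  10  18  18  18  18  26  26  26  26  26  26  26

10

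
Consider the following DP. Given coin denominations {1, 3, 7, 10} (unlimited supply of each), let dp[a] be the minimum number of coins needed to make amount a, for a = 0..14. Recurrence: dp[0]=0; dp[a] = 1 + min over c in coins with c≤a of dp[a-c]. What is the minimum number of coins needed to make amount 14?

2

 a  0  1  2  3  4  5  6  7  8  9 10 11 12 13 14
dp  0  1  2  1  2  3  2  1  2  3  1  2  3  2  2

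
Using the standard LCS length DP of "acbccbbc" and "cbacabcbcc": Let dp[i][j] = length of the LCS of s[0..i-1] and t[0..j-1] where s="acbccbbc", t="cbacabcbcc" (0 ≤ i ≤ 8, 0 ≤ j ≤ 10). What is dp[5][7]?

4

   ''  c  b  a  c  a  b  c  b  c  c
''  0  0  0  0  0  0  0  0  0  0  0
 a  0  0  0  1  1  1  1  1  1  1  1
 c  0  1  1  1  2  2  2  2  2  2  2
 b  0  1  2  2  2  2  3  3  3  3  3
 c  0  1  2  2  3  3  3  4  4  4  4
 c  0  1  2  2  3  3  3  4  4  5  5
 b  0  1  2  2  3  3  4  4  5  5  5
 b  0  1  2  2  3  3  4  4  5  5  5
 c  0  1  2  2  3  3  4  5  5  6  6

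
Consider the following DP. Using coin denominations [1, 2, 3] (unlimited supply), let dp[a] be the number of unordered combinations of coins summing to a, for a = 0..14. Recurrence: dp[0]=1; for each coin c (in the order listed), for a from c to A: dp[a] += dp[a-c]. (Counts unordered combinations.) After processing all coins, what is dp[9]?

after  coin     0     1     2     3     4     5     6     7     8     9    10    11    12    13    14
          1     1     1     1     1     1     1     1     1     1     1     1     1     1     1     1
          2     1     1     2     2     3     3     4     4     5     5     6     6     7     7     8
          3     1     1     2     3     4     5     7     8    10    12    14    16    19    21    24

12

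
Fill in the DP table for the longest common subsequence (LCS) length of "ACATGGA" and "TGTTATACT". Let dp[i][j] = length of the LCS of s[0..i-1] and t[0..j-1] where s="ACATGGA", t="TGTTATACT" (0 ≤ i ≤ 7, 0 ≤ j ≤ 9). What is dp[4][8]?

   ''  T  G  T  T  A  T  A  C  T
''  0  0  0  0  0  0  0  0  0  0
 A  0  0  0  0  0  1  1  1  1  1
 C  0  0  0  0  0  1  1  1  2  2
 A  0  0  0  0  0  1  1  2  2  2
 T  0  1  1  1  1  1  2  2  2  3
 G  0  1  2  2  2  2  2  2  2  3
 G  0  1  2  2  2  2  2  2  2  3
 A  0  1  2  2  2  3  3  3  3  3

2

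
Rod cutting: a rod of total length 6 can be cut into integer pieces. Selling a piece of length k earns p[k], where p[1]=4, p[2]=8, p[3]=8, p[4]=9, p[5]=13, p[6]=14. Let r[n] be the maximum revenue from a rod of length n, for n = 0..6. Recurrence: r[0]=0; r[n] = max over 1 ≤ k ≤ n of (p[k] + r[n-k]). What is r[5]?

20

   n    0    1    2    3    4    5    6
r[n]    0    4    8   12   16   20   24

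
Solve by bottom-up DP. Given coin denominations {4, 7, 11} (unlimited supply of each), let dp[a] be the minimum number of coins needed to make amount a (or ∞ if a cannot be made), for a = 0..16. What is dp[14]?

2

 a  0  1  2  3  4  5  6  7  8  9 10 11 12 13 14 15 16
dp  0  -  -  -  1  -  -  1  2  -  -  1  3  -  2  2  4
(- denotes ∞ / unreachable)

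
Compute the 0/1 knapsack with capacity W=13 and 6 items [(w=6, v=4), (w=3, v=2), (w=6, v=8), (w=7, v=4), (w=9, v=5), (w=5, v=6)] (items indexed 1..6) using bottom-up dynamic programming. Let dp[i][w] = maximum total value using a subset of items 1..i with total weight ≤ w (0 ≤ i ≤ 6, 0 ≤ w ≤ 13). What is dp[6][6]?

i\w   0   1   2   3   4   5   6   7   8   9  10  11  12  13
  0   0   0   0   0   0   0   0   0   0   0   0   0   0   0
  1   0   0   0   0   0   0   4   4   4   4   4   4   4   4
  2   0   0   0   2   2   2   4   4   4   6   6   6   6   6
  3   0   0   0   2   2   2   8   8   8  10  10  10  12  12
  4   0   0   0   2   2   2   8   8   8  10  10  10  12  12
  5   0   0   0   2   2   2   8   8   8  10  10  10  12  12
  6   0   0   0   2   2   6   8   8   8  10  10  14  14  14

8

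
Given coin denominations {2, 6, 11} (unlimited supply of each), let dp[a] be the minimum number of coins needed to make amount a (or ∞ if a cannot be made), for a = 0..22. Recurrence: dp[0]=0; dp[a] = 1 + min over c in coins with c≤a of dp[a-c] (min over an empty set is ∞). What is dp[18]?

 a  0  1  2  3  4  5  6  7  8  9 10 11 12 13 14 15 16 17 18 19 20 21 22
dp  0  -  1  -  2  -  1  -  2  -  3  1  2  2  3  3  4  2  3  3  4  4  2
(- denotes ∞ / unreachable)

3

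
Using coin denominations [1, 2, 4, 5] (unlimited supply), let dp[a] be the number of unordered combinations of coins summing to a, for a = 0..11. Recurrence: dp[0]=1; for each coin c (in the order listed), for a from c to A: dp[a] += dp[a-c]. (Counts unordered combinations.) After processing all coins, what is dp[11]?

19

after  coin     0     1     2     3     4     5     6     7     8     9    10    11
          1     1     1     1     1     1     1     1     1     1     1     1     1
          2     1     1     2     2     3     3     4     4     5     5     6     6
          4     1     1     2     2     4     4     6     6     9     9    12    12
          5     1     1     2     2     4     5     7     8    11    13    17    19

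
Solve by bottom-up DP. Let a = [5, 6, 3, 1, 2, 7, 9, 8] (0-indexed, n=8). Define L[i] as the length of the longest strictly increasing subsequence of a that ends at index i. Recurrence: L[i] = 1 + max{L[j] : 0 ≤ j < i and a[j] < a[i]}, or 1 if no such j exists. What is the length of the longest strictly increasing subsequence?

   i    0    1    2    3    4    5    6    7
a[i]    5    6    3    1    2    7    9    8
L[i]    1    2    1    1    2    3    4    4

4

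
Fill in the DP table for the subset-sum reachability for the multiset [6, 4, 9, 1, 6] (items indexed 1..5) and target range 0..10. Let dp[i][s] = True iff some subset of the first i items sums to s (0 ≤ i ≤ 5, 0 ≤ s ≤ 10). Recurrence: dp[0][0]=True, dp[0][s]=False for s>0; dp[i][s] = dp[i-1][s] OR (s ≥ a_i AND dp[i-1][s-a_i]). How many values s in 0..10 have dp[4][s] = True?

i\s   0   1   2   3   4   5   6   7   8   9  10
  0   T   F   F   F   F   F   F   F   F   F   F
  1   T   F   F   F   F   F   T   F   F   F   F
  2   T   F   F   F   T   F   T   F   F   F   T
  3   T   F   F   F   T   F   T   F   F   T   T
  4   T   T   F   F   T   T   T   T   F   T   T
  5   T   T   F   F   T   T   T   T   F   T   T

8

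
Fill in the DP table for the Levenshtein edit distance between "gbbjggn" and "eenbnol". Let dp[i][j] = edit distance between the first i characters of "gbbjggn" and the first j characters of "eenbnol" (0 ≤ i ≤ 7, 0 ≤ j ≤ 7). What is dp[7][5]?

6

   ''  e  e  n  b  n  o  l
''  0  1  2  3  4  5  6  7
 g  1  1  2  3  4  5  6  7
 b  2  2  2  3  3  4  5  6
 b  3  3  3  3  3  4  5  6
 j  4  4  4  4  4  4  5  6
 g  5  5  5  5  5  5  5  6
 g  6  6  6  6  6  6  6  6
 n  7  7  7  6  7  6  7  7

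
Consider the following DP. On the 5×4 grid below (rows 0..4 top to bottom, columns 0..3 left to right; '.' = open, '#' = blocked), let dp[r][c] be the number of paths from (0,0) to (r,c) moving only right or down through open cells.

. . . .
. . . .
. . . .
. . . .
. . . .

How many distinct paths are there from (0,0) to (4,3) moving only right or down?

r\c   0   1   2   3
  0   1   1   1   1
  1   1   2   3   4
  2   1   3   6  10
  3   1   4  10  20
  4   1   5  15  35

35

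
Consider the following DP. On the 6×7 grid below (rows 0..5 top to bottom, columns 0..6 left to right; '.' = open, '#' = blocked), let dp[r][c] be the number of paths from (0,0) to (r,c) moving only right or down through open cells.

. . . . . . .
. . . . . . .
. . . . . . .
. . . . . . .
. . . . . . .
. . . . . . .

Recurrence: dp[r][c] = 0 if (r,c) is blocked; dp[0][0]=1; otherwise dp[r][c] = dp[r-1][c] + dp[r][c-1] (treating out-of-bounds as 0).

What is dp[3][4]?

35

r\c   0   1   2   3   4   5   6
  0   1   1   1   1   1   1   1
  1   1   2   3   4   5   6   7
  2   1   3   6  10  15  21  28
  3   1   4  10  20  35  56  84
  4   1   5  15  35  70 126 210
  5   1   6  21  56 126 252 462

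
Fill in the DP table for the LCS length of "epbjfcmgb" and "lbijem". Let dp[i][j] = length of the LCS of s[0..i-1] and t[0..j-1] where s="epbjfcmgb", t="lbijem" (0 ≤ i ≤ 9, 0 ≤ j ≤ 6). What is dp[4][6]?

   ''  l  b  i  j  e  m
''  0  0  0  0  0  0  0
 e  0  0  0  0  0  1  1
 p  0  0  0  0  0  1  1
 b  0  0  1  1  1  1  1
 j  0  0  1  1  2  2  2
 f  0  0  1  1  2  2  2
 c  0  0  1  1  2  2  2
 m  0  0  1  1  2  2  3
 g  0  0  1  1  2  2  3
 b  0  0  1  1  2  2  3

2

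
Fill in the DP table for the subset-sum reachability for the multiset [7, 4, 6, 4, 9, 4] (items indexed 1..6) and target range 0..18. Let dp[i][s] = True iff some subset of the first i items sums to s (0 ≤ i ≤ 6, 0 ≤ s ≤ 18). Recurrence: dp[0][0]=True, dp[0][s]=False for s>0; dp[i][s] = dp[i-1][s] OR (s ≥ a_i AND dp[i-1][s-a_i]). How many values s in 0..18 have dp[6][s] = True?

i\s   0   1   2   3   4   5   6   7   8   9  10  11  12  13  14  15  16  17  18
  0   T   F   F   F   F   F   F   F   F   F   F   F   F   F   F   F   F   F   F
  1   T   F   F   F   F   F   F   T   F   F   F   F   F   F   F   F   F   F   F
  2   T   F   F   F   T   F   F   T   F   F   F   T   F   F   F   F   F   F   F
  3   T   F   F   F   T   F   T   T   F   F   T   T   F   T   F   F   F   T   F
  4   T   F   F   F   T   F   T   T   T   F   T   T   F   T   T   T   F   T   F
  5   T   F   F   F   T   F   T   T   T   T   T   T   F   T   T   T   T   T   F
  6   T   F   F   F   T   F   T   T   T   T   T   T   T   T   T   T   T   T   T

15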